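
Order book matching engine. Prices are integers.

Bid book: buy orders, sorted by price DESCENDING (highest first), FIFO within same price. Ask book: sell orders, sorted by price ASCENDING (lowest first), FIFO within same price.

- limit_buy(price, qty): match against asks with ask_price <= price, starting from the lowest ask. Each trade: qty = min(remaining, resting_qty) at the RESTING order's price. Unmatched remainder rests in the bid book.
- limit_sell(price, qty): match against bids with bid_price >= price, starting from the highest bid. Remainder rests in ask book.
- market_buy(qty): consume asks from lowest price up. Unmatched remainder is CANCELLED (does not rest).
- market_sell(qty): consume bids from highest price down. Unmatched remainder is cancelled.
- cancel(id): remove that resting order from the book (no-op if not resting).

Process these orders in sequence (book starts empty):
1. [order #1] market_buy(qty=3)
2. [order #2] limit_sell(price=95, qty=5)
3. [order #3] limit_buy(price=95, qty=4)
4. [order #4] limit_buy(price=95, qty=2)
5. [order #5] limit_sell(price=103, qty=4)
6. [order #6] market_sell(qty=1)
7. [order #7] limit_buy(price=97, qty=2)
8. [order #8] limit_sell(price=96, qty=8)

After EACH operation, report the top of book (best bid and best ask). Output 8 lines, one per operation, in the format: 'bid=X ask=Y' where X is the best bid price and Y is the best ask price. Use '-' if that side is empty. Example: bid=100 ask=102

After op 1 [order #1] market_buy(qty=3): fills=none; bids=[-] asks=[-]
After op 2 [order #2] limit_sell(price=95, qty=5): fills=none; bids=[-] asks=[#2:5@95]
After op 3 [order #3] limit_buy(price=95, qty=4): fills=#3x#2:4@95; bids=[-] asks=[#2:1@95]
After op 4 [order #4] limit_buy(price=95, qty=2): fills=#4x#2:1@95; bids=[#4:1@95] asks=[-]
After op 5 [order #5] limit_sell(price=103, qty=4): fills=none; bids=[#4:1@95] asks=[#5:4@103]
After op 6 [order #6] market_sell(qty=1): fills=#4x#6:1@95; bids=[-] asks=[#5:4@103]
After op 7 [order #7] limit_buy(price=97, qty=2): fills=none; bids=[#7:2@97] asks=[#5:4@103]
After op 8 [order #8] limit_sell(price=96, qty=8): fills=#7x#8:2@97; bids=[-] asks=[#8:6@96 #5:4@103]

Answer: bid=- ask=-
bid=- ask=95
bid=- ask=95
bid=95 ask=-
bid=95 ask=103
bid=- ask=103
bid=97 ask=103
bid=- ask=96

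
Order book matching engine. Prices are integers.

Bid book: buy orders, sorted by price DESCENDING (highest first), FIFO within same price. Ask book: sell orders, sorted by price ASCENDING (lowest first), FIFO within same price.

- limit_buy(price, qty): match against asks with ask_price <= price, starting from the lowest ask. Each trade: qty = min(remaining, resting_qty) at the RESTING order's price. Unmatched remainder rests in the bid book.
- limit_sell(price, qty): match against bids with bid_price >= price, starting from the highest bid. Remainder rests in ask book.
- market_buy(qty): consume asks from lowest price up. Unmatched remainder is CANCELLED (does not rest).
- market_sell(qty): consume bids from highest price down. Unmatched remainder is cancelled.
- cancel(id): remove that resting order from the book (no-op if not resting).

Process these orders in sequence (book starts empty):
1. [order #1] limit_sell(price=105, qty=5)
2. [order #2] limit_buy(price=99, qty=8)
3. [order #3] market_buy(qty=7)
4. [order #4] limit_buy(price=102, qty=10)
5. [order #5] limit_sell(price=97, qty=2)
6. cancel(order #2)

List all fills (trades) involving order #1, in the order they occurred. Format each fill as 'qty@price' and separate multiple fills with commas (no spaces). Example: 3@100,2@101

After op 1 [order #1] limit_sell(price=105, qty=5): fills=none; bids=[-] asks=[#1:5@105]
After op 2 [order #2] limit_buy(price=99, qty=8): fills=none; bids=[#2:8@99] asks=[#1:5@105]
After op 3 [order #3] market_buy(qty=7): fills=#3x#1:5@105; bids=[#2:8@99] asks=[-]
After op 4 [order #4] limit_buy(price=102, qty=10): fills=none; bids=[#4:10@102 #2:8@99] asks=[-]
After op 5 [order #5] limit_sell(price=97, qty=2): fills=#4x#5:2@102; bids=[#4:8@102 #2:8@99] asks=[-]
After op 6 cancel(order #2): fills=none; bids=[#4:8@102] asks=[-]

Answer: 5@105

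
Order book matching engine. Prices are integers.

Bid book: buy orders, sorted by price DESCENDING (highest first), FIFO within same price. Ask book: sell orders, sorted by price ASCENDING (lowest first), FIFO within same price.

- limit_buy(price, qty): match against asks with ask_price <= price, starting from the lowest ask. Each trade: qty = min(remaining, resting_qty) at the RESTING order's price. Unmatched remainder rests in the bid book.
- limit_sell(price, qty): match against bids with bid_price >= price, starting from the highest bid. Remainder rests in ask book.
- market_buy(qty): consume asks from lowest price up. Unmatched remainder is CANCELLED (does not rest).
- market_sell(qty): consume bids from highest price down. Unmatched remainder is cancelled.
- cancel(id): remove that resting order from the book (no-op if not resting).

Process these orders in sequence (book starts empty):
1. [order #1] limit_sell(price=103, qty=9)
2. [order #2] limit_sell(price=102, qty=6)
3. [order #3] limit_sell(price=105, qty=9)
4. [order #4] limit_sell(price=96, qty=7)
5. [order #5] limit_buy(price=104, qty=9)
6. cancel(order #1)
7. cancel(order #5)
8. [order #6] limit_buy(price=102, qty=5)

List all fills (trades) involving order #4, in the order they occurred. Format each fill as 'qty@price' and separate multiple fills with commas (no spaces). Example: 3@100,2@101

After op 1 [order #1] limit_sell(price=103, qty=9): fills=none; bids=[-] asks=[#1:9@103]
After op 2 [order #2] limit_sell(price=102, qty=6): fills=none; bids=[-] asks=[#2:6@102 #1:9@103]
After op 3 [order #3] limit_sell(price=105, qty=9): fills=none; bids=[-] asks=[#2:6@102 #1:9@103 #3:9@105]
After op 4 [order #4] limit_sell(price=96, qty=7): fills=none; bids=[-] asks=[#4:7@96 #2:6@102 #1:9@103 #3:9@105]
After op 5 [order #5] limit_buy(price=104, qty=9): fills=#5x#4:7@96 #5x#2:2@102; bids=[-] asks=[#2:4@102 #1:9@103 #3:9@105]
After op 6 cancel(order #1): fills=none; bids=[-] asks=[#2:4@102 #3:9@105]
After op 7 cancel(order #5): fills=none; bids=[-] asks=[#2:4@102 #3:9@105]
After op 8 [order #6] limit_buy(price=102, qty=5): fills=#6x#2:4@102; bids=[#6:1@102] asks=[#3:9@105]

Answer: 7@96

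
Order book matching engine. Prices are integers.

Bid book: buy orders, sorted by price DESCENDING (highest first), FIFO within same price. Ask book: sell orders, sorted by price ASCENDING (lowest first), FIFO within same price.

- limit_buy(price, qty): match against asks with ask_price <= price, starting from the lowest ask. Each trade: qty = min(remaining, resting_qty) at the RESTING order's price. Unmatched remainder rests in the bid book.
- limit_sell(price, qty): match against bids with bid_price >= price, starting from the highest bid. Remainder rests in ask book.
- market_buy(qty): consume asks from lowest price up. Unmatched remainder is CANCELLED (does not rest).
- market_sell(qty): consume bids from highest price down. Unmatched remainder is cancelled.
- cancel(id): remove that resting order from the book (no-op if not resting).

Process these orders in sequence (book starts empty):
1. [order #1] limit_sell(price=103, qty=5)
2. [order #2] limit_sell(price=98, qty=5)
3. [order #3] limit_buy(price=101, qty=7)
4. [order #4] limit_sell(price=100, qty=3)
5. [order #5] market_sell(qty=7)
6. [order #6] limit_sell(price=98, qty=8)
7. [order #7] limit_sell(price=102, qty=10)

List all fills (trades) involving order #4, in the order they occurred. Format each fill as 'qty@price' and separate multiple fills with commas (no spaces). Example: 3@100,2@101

Answer: 2@101

Derivation:
After op 1 [order #1] limit_sell(price=103, qty=5): fills=none; bids=[-] asks=[#1:5@103]
After op 2 [order #2] limit_sell(price=98, qty=5): fills=none; bids=[-] asks=[#2:5@98 #1:5@103]
After op 3 [order #3] limit_buy(price=101, qty=7): fills=#3x#2:5@98; bids=[#3:2@101] asks=[#1:5@103]
After op 4 [order #4] limit_sell(price=100, qty=3): fills=#3x#4:2@101; bids=[-] asks=[#4:1@100 #1:5@103]
After op 5 [order #5] market_sell(qty=7): fills=none; bids=[-] asks=[#4:1@100 #1:5@103]
After op 6 [order #6] limit_sell(price=98, qty=8): fills=none; bids=[-] asks=[#6:8@98 #4:1@100 #1:5@103]
After op 7 [order #7] limit_sell(price=102, qty=10): fills=none; bids=[-] asks=[#6:8@98 #4:1@100 #7:10@102 #1:5@103]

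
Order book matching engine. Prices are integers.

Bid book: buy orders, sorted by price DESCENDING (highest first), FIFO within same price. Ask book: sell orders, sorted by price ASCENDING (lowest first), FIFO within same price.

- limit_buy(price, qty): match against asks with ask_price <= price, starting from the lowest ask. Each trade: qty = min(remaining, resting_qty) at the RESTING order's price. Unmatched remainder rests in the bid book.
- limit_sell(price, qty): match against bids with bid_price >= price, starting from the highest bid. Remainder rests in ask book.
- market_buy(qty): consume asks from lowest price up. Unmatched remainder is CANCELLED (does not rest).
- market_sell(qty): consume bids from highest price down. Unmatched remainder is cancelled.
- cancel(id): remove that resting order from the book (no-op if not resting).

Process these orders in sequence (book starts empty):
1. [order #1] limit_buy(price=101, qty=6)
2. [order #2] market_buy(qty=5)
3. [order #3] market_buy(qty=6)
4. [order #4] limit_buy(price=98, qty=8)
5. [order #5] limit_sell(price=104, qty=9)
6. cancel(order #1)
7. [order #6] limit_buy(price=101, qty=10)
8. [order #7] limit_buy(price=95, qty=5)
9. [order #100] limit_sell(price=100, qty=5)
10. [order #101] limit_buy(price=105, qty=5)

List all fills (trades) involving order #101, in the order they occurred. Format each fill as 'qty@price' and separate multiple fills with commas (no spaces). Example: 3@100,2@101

After op 1 [order #1] limit_buy(price=101, qty=6): fills=none; bids=[#1:6@101] asks=[-]
After op 2 [order #2] market_buy(qty=5): fills=none; bids=[#1:6@101] asks=[-]
After op 3 [order #3] market_buy(qty=6): fills=none; bids=[#1:6@101] asks=[-]
After op 4 [order #4] limit_buy(price=98, qty=8): fills=none; bids=[#1:6@101 #4:8@98] asks=[-]
After op 5 [order #5] limit_sell(price=104, qty=9): fills=none; bids=[#1:6@101 #4:8@98] asks=[#5:9@104]
After op 6 cancel(order #1): fills=none; bids=[#4:8@98] asks=[#5:9@104]
After op 7 [order #6] limit_buy(price=101, qty=10): fills=none; bids=[#6:10@101 #4:8@98] asks=[#5:9@104]
After op 8 [order #7] limit_buy(price=95, qty=5): fills=none; bids=[#6:10@101 #4:8@98 #7:5@95] asks=[#5:9@104]
After op 9 [order #100] limit_sell(price=100, qty=5): fills=#6x#100:5@101; bids=[#6:5@101 #4:8@98 #7:5@95] asks=[#5:9@104]
After op 10 [order #101] limit_buy(price=105, qty=5): fills=#101x#5:5@104; bids=[#6:5@101 #4:8@98 #7:5@95] asks=[#5:4@104]

Answer: 5@104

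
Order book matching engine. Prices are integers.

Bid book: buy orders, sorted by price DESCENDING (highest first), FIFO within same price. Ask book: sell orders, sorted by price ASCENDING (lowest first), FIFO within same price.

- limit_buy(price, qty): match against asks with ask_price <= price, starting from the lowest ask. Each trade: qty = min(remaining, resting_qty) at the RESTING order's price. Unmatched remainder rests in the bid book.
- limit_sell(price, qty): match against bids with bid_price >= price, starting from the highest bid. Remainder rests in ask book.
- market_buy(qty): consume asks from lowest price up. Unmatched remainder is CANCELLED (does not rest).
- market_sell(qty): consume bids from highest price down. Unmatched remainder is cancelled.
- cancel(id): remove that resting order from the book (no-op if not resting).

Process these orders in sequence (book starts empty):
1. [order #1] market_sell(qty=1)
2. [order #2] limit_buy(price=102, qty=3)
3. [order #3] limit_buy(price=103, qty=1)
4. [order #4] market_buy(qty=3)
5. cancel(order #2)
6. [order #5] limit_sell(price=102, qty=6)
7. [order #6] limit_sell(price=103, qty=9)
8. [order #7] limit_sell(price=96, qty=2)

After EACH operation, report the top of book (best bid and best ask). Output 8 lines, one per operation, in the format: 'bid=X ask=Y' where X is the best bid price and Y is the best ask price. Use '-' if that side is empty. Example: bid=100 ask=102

Answer: bid=- ask=-
bid=102 ask=-
bid=103 ask=-
bid=103 ask=-
bid=103 ask=-
bid=- ask=102
bid=- ask=102
bid=- ask=96

Derivation:
After op 1 [order #1] market_sell(qty=1): fills=none; bids=[-] asks=[-]
After op 2 [order #2] limit_buy(price=102, qty=3): fills=none; bids=[#2:3@102] asks=[-]
After op 3 [order #3] limit_buy(price=103, qty=1): fills=none; bids=[#3:1@103 #2:3@102] asks=[-]
After op 4 [order #4] market_buy(qty=3): fills=none; bids=[#3:1@103 #2:3@102] asks=[-]
After op 5 cancel(order #2): fills=none; bids=[#3:1@103] asks=[-]
After op 6 [order #5] limit_sell(price=102, qty=6): fills=#3x#5:1@103; bids=[-] asks=[#5:5@102]
After op 7 [order #6] limit_sell(price=103, qty=9): fills=none; bids=[-] asks=[#5:5@102 #6:9@103]
After op 8 [order #7] limit_sell(price=96, qty=2): fills=none; bids=[-] asks=[#7:2@96 #5:5@102 #6:9@103]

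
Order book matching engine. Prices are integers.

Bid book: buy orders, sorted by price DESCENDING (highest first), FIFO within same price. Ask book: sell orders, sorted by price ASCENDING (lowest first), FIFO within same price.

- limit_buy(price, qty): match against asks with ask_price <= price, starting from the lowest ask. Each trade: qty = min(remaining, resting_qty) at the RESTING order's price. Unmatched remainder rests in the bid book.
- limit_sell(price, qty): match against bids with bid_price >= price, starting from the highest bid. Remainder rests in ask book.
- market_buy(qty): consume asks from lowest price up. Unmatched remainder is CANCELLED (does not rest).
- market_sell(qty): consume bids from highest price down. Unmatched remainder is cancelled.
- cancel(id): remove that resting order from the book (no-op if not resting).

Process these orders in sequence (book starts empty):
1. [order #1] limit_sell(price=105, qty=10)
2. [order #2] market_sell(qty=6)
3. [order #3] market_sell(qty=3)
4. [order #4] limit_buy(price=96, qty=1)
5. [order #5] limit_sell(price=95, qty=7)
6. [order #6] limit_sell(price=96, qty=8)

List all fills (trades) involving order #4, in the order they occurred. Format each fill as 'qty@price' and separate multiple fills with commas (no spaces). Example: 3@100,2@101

After op 1 [order #1] limit_sell(price=105, qty=10): fills=none; bids=[-] asks=[#1:10@105]
After op 2 [order #2] market_sell(qty=6): fills=none; bids=[-] asks=[#1:10@105]
After op 3 [order #3] market_sell(qty=3): fills=none; bids=[-] asks=[#1:10@105]
After op 4 [order #4] limit_buy(price=96, qty=1): fills=none; bids=[#4:1@96] asks=[#1:10@105]
After op 5 [order #5] limit_sell(price=95, qty=7): fills=#4x#5:1@96; bids=[-] asks=[#5:6@95 #1:10@105]
After op 6 [order #6] limit_sell(price=96, qty=8): fills=none; bids=[-] asks=[#5:6@95 #6:8@96 #1:10@105]

Answer: 1@96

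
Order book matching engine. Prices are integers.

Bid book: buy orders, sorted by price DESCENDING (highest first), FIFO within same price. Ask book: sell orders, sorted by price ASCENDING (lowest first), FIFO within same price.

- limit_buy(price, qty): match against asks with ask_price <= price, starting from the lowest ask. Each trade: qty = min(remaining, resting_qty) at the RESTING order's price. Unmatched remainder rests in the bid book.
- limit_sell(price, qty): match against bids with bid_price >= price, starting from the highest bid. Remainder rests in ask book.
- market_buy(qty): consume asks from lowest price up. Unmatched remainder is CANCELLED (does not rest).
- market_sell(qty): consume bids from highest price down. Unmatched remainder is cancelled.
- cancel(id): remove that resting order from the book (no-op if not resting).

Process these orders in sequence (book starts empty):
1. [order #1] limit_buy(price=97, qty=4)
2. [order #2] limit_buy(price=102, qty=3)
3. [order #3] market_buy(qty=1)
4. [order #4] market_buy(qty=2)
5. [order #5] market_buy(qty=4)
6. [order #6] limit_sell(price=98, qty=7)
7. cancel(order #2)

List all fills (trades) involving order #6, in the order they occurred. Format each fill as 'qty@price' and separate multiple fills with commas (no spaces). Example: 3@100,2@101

After op 1 [order #1] limit_buy(price=97, qty=4): fills=none; bids=[#1:4@97] asks=[-]
After op 2 [order #2] limit_buy(price=102, qty=3): fills=none; bids=[#2:3@102 #1:4@97] asks=[-]
After op 3 [order #3] market_buy(qty=1): fills=none; bids=[#2:3@102 #1:4@97] asks=[-]
After op 4 [order #4] market_buy(qty=2): fills=none; bids=[#2:3@102 #1:4@97] asks=[-]
After op 5 [order #5] market_buy(qty=4): fills=none; bids=[#2:3@102 #1:4@97] asks=[-]
After op 6 [order #6] limit_sell(price=98, qty=7): fills=#2x#6:3@102; bids=[#1:4@97] asks=[#6:4@98]
After op 7 cancel(order #2): fills=none; bids=[#1:4@97] asks=[#6:4@98]

Answer: 3@102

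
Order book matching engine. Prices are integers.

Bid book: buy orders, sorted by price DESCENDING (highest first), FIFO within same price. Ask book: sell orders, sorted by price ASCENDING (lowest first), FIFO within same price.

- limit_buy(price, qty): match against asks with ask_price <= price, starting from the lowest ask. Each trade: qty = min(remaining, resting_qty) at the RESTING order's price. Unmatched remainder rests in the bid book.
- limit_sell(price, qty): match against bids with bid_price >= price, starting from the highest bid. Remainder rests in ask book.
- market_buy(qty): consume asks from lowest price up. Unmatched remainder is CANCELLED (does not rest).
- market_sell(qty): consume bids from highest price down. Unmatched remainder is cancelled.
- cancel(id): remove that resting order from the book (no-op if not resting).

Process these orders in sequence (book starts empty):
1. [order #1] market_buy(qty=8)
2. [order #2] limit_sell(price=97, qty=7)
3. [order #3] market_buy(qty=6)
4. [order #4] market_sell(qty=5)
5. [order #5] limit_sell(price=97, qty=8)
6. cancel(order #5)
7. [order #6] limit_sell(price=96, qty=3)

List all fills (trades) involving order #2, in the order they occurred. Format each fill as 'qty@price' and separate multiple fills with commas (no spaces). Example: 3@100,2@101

After op 1 [order #1] market_buy(qty=8): fills=none; bids=[-] asks=[-]
After op 2 [order #2] limit_sell(price=97, qty=7): fills=none; bids=[-] asks=[#2:7@97]
After op 3 [order #3] market_buy(qty=6): fills=#3x#2:6@97; bids=[-] asks=[#2:1@97]
After op 4 [order #4] market_sell(qty=5): fills=none; bids=[-] asks=[#2:1@97]
After op 5 [order #5] limit_sell(price=97, qty=8): fills=none; bids=[-] asks=[#2:1@97 #5:8@97]
After op 6 cancel(order #5): fills=none; bids=[-] asks=[#2:1@97]
After op 7 [order #6] limit_sell(price=96, qty=3): fills=none; bids=[-] asks=[#6:3@96 #2:1@97]

Answer: 6@97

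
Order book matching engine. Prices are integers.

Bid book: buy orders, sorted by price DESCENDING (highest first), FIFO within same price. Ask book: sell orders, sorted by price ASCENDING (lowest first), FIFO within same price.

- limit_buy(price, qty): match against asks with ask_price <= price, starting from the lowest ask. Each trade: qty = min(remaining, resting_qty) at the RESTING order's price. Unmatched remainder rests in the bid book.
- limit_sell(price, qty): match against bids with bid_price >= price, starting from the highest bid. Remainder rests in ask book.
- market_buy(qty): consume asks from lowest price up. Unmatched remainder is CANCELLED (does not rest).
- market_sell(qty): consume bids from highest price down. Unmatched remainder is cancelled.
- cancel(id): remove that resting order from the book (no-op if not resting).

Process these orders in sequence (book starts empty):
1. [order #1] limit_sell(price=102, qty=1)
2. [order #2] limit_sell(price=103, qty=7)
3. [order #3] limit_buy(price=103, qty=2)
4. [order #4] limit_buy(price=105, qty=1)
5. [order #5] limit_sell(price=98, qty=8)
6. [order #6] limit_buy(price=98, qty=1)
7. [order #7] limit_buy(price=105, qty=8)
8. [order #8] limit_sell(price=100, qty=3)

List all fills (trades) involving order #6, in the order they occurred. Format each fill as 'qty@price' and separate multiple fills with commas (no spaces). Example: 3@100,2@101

Answer: 1@98

Derivation:
After op 1 [order #1] limit_sell(price=102, qty=1): fills=none; bids=[-] asks=[#1:1@102]
After op 2 [order #2] limit_sell(price=103, qty=7): fills=none; bids=[-] asks=[#1:1@102 #2:7@103]
After op 3 [order #3] limit_buy(price=103, qty=2): fills=#3x#1:1@102 #3x#2:1@103; bids=[-] asks=[#2:6@103]
After op 4 [order #4] limit_buy(price=105, qty=1): fills=#4x#2:1@103; bids=[-] asks=[#2:5@103]
After op 5 [order #5] limit_sell(price=98, qty=8): fills=none; bids=[-] asks=[#5:8@98 #2:5@103]
After op 6 [order #6] limit_buy(price=98, qty=1): fills=#6x#5:1@98; bids=[-] asks=[#5:7@98 #2:5@103]
After op 7 [order #7] limit_buy(price=105, qty=8): fills=#7x#5:7@98 #7x#2:1@103; bids=[-] asks=[#2:4@103]
After op 8 [order #8] limit_sell(price=100, qty=3): fills=none; bids=[-] asks=[#8:3@100 #2:4@103]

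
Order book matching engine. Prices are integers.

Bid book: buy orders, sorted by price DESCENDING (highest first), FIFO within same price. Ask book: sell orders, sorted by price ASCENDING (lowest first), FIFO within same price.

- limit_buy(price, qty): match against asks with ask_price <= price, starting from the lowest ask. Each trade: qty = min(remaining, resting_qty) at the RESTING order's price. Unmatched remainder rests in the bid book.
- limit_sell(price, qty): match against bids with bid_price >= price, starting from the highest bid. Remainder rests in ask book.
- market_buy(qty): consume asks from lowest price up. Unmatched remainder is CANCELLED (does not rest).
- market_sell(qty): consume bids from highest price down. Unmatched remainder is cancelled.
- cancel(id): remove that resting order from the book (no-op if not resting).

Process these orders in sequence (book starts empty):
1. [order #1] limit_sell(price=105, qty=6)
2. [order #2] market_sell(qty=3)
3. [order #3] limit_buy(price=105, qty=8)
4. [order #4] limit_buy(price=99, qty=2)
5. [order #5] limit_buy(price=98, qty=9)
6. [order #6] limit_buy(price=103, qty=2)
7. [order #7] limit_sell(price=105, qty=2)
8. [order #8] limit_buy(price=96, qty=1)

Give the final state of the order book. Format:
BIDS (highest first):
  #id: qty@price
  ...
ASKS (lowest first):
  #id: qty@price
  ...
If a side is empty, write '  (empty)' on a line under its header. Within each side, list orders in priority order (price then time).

After op 1 [order #1] limit_sell(price=105, qty=6): fills=none; bids=[-] asks=[#1:6@105]
After op 2 [order #2] market_sell(qty=3): fills=none; bids=[-] asks=[#1:6@105]
After op 3 [order #3] limit_buy(price=105, qty=8): fills=#3x#1:6@105; bids=[#3:2@105] asks=[-]
After op 4 [order #4] limit_buy(price=99, qty=2): fills=none; bids=[#3:2@105 #4:2@99] asks=[-]
After op 5 [order #5] limit_buy(price=98, qty=9): fills=none; bids=[#3:2@105 #4:2@99 #5:9@98] asks=[-]
After op 6 [order #6] limit_buy(price=103, qty=2): fills=none; bids=[#3:2@105 #6:2@103 #4:2@99 #5:9@98] asks=[-]
After op 7 [order #7] limit_sell(price=105, qty=2): fills=#3x#7:2@105; bids=[#6:2@103 #4:2@99 #5:9@98] asks=[-]
After op 8 [order #8] limit_buy(price=96, qty=1): fills=none; bids=[#6:2@103 #4:2@99 #5:9@98 #8:1@96] asks=[-]

Answer: BIDS (highest first):
  #6: 2@103
  #4: 2@99
  #5: 9@98
  #8: 1@96
ASKS (lowest first):
  (empty)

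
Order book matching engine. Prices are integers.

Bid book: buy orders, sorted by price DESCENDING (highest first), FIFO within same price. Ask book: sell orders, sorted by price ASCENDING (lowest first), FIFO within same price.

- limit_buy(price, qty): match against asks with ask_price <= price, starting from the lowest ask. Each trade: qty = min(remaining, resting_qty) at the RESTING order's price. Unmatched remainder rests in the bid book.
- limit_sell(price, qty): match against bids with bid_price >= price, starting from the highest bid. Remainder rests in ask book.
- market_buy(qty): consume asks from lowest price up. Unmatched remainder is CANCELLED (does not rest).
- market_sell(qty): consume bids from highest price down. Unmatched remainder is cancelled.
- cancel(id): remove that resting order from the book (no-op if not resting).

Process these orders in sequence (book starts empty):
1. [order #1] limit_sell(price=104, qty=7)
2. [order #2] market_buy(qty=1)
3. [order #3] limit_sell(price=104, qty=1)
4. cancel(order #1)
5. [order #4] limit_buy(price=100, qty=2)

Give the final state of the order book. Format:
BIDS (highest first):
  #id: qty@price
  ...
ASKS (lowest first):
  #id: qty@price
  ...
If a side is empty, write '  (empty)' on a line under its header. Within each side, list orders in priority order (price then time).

Answer: BIDS (highest first):
  #4: 2@100
ASKS (lowest first):
  #3: 1@104

Derivation:
After op 1 [order #1] limit_sell(price=104, qty=7): fills=none; bids=[-] asks=[#1:7@104]
After op 2 [order #2] market_buy(qty=1): fills=#2x#1:1@104; bids=[-] asks=[#1:6@104]
After op 3 [order #3] limit_sell(price=104, qty=1): fills=none; bids=[-] asks=[#1:6@104 #3:1@104]
After op 4 cancel(order #1): fills=none; bids=[-] asks=[#3:1@104]
After op 5 [order #4] limit_buy(price=100, qty=2): fills=none; bids=[#4:2@100] asks=[#3:1@104]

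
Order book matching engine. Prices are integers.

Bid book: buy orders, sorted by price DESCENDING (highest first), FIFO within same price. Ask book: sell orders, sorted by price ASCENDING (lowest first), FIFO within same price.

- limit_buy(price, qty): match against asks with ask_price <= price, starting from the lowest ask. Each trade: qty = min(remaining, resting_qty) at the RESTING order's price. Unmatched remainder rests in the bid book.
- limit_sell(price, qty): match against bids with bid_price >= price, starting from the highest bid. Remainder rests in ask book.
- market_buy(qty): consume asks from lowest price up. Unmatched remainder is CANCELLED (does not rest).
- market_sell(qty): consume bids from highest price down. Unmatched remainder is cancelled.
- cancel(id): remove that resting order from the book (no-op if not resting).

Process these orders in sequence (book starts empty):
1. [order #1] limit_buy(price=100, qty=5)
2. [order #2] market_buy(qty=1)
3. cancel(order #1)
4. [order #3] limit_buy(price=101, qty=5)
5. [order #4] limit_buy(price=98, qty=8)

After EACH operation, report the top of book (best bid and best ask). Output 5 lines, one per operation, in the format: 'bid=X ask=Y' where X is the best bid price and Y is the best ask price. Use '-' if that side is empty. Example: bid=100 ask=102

After op 1 [order #1] limit_buy(price=100, qty=5): fills=none; bids=[#1:5@100] asks=[-]
After op 2 [order #2] market_buy(qty=1): fills=none; bids=[#1:5@100] asks=[-]
After op 3 cancel(order #1): fills=none; bids=[-] asks=[-]
After op 4 [order #3] limit_buy(price=101, qty=5): fills=none; bids=[#3:5@101] asks=[-]
After op 5 [order #4] limit_buy(price=98, qty=8): fills=none; bids=[#3:5@101 #4:8@98] asks=[-]

Answer: bid=100 ask=-
bid=100 ask=-
bid=- ask=-
bid=101 ask=-
bid=101 ask=-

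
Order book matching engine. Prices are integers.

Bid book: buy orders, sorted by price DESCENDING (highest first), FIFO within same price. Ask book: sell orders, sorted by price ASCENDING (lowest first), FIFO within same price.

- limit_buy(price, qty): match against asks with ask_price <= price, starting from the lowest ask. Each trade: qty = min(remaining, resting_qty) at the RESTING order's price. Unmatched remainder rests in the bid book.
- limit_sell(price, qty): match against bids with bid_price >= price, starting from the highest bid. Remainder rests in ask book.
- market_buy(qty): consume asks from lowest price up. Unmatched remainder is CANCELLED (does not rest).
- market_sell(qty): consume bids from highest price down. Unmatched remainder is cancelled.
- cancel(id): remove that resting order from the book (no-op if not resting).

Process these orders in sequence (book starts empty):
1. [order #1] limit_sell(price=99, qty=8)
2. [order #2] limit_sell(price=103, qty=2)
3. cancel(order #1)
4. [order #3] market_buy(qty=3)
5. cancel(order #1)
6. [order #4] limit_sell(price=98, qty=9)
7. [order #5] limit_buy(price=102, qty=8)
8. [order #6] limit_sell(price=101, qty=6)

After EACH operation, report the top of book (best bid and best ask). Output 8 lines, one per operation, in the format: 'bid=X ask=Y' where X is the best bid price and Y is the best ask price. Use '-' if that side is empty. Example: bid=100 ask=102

After op 1 [order #1] limit_sell(price=99, qty=8): fills=none; bids=[-] asks=[#1:8@99]
After op 2 [order #2] limit_sell(price=103, qty=2): fills=none; bids=[-] asks=[#1:8@99 #2:2@103]
After op 3 cancel(order #1): fills=none; bids=[-] asks=[#2:2@103]
After op 4 [order #3] market_buy(qty=3): fills=#3x#2:2@103; bids=[-] asks=[-]
After op 5 cancel(order #1): fills=none; bids=[-] asks=[-]
After op 6 [order #4] limit_sell(price=98, qty=9): fills=none; bids=[-] asks=[#4:9@98]
After op 7 [order #5] limit_buy(price=102, qty=8): fills=#5x#4:8@98; bids=[-] asks=[#4:1@98]
After op 8 [order #6] limit_sell(price=101, qty=6): fills=none; bids=[-] asks=[#4:1@98 #6:6@101]

Answer: bid=- ask=99
bid=- ask=99
bid=- ask=103
bid=- ask=-
bid=- ask=-
bid=- ask=98
bid=- ask=98
bid=- ask=98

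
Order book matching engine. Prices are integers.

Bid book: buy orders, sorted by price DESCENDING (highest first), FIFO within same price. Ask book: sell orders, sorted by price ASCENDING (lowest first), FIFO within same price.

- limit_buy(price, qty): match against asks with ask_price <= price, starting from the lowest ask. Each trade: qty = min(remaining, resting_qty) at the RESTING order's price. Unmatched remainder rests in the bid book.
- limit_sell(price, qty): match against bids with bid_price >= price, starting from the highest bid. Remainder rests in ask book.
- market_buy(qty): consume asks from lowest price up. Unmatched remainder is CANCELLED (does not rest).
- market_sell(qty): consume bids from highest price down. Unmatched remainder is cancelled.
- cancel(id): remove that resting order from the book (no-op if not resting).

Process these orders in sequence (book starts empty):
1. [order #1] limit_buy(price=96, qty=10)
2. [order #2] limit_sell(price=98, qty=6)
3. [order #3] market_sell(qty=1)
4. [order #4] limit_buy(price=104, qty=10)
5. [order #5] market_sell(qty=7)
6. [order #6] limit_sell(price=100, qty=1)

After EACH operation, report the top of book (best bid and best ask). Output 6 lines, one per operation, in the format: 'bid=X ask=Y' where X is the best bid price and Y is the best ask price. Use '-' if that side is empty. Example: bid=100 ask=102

After op 1 [order #1] limit_buy(price=96, qty=10): fills=none; bids=[#1:10@96] asks=[-]
After op 2 [order #2] limit_sell(price=98, qty=6): fills=none; bids=[#1:10@96] asks=[#2:6@98]
After op 3 [order #3] market_sell(qty=1): fills=#1x#3:1@96; bids=[#1:9@96] asks=[#2:6@98]
After op 4 [order #4] limit_buy(price=104, qty=10): fills=#4x#2:6@98; bids=[#4:4@104 #1:9@96] asks=[-]
After op 5 [order #5] market_sell(qty=7): fills=#4x#5:4@104 #1x#5:3@96; bids=[#1:6@96] asks=[-]
After op 6 [order #6] limit_sell(price=100, qty=1): fills=none; bids=[#1:6@96] asks=[#6:1@100]

Answer: bid=96 ask=-
bid=96 ask=98
bid=96 ask=98
bid=104 ask=-
bid=96 ask=-
bid=96 ask=100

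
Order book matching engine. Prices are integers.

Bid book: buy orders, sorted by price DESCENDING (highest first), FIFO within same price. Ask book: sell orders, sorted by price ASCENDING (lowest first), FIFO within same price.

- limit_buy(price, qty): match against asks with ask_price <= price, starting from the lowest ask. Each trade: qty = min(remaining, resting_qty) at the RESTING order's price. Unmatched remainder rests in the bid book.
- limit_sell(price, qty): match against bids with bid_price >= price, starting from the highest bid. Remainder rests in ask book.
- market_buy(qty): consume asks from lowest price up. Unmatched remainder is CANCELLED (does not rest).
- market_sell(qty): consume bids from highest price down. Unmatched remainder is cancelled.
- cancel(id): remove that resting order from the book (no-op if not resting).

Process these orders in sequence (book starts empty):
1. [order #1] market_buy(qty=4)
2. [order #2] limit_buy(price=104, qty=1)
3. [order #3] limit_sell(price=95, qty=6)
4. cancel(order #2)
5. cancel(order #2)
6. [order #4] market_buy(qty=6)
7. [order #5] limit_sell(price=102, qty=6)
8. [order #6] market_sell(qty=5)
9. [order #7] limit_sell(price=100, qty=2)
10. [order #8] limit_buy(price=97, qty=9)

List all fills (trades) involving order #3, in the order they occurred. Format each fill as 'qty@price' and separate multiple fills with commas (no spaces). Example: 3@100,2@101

Answer: 1@104,5@95

Derivation:
After op 1 [order #1] market_buy(qty=4): fills=none; bids=[-] asks=[-]
After op 2 [order #2] limit_buy(price=104, qty=1): fills=none; bids=[#2:1@104] asks=[-]
After op 3 [order #3] limit_sell(price=95, qty=6): fills=#2x#3:1@104; bids=[-] asks=[#3:5@95]
After op 4 cancel(order #2): fills=none; bids=[-] asks=[#3:5@95]
After op 5 cancel(order #2): fills=none; bids=[-] asks=[#3:5@95]
After op 6 [order #4] market_buy(qty=6): fills=#4x#3:5@95; bids=[-] asks=[-]
After op 7 [order #5] limit_sell(price=102, qty=6): fills=none; bids=[-] asks=[#5:6@102]
After op 8 [order #6] market_sell(qty=5): fills=none; bids=[-] asks=[#5:6@102]
After op 9 [order #7] limit_sell(price=100, qty=2): fills=none; bids=[-] asks=[#7:2@100 #5:6@102]
After op 10 [order #8] limit_buy(price=97, qty=9): fills=none; bids=[#8:9@97] asks=[#7:2@100 #5:6@102]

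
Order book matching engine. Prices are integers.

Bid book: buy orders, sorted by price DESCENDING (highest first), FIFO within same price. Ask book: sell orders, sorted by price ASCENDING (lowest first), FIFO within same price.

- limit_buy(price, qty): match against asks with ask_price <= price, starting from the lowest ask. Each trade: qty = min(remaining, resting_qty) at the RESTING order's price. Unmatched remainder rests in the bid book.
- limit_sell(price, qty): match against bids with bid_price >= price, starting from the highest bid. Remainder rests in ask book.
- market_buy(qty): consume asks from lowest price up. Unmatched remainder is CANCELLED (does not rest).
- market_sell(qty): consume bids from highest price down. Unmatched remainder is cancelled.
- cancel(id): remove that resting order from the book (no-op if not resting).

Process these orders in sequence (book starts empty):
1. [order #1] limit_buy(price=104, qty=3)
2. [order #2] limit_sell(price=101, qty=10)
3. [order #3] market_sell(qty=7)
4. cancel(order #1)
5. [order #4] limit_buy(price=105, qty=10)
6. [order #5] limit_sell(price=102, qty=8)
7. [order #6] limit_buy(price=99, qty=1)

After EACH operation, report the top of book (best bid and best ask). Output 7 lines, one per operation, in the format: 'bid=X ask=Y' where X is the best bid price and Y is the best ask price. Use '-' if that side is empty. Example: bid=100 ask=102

Answer: bid=104 ask=-
bid=- ask=101
bid=- ask=101
bid=- ask=101
bid=105 ask=-
bid=- ask=102
bid=99 ask=102

Derivation:
After op 1 [order #1] limit_buy(price=104, qty=3): fills=none; bids=[#1:3@104] asks=[-]
After op 2 [order #2] limit_sell(price=101, qty=10): fills=#1x#2:3@104; bids=[-] asks=[#2:7@101]
After op 3 [order #3] market_sell(qty=7): fills=none; bids=[-] asks=[#2:7@101]
After op 4 cancel(order #1): fills=none; bids=[-] asks=[#2:7@101]
After op 5 [order #4] limit_buy(price=105, qty=10): fills=#4x#2:7@101; bids=[#4:3@105] asks=[-]
After op 6 [order #5] limit_sell(price=102, qty=8): fills=#4x#5:3@105; bids=[-] asks=[#5:5@102]
After op 7 [order #6] limit_buy(price=99, qty=1): fills=none; bids=[#6:1@99] asks=[#5:5@102]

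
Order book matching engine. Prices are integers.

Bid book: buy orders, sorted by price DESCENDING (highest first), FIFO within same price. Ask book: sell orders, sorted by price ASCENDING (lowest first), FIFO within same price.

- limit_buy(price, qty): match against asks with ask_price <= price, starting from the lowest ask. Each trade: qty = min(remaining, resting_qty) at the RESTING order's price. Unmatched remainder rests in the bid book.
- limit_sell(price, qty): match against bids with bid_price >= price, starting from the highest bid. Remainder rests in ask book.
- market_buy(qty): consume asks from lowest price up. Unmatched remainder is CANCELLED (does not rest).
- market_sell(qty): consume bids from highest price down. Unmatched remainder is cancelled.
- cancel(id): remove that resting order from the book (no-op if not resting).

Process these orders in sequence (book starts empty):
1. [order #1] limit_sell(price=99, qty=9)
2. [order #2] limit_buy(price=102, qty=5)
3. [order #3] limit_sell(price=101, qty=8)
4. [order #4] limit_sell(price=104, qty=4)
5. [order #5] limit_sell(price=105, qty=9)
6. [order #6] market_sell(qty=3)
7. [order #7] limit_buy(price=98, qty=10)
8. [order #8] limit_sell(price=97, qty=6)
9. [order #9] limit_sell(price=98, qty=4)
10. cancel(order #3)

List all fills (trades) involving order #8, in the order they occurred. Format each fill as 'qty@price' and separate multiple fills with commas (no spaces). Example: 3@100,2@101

After op 1 [order #1] limit_sell(price=99, qty=9): fills=none; bids=[-] asks=[#1:9@99]
After op 2 [order #2] limit_buy(price=102, qty=5): fills=#2x#1:5@99; bids=[-] asks=[#1:4@99]
After op 3 [order #3] limit_sell(price=101, qty=8): fills=none; bids=[-] asks=[#1:4@99 #3:8@101]
After op 4 [order #4] limit_sell(price=104, qty=4): fills=none; bids=[-] asks=[#1:4@99 #3:8@101 #4:4@104]
After op 5 [order #5] limit_sell(price=105, qty=9): fills=none; bids=[-] asks=[#1:4@99 #3:8@101 #4:4@104 #5:9@105]
After op 6 [order #6] market_sell(qty=3): fills=none; bids=[-] asks=[#1:4@99 #3:8@101 #4:4@104 #5:9@105]
After op 7 [order #7] limit_buy(price=98, qty=10): fills=none; bids=[#7:10@98] asks=[#1:4@99 #3:8@101 #4:4@104 #5:9@105]
After op 8 [order #8] limit_sell(price=97, qty=6): fills=#7x#8:6@98; bids=[#7:4@98] asks=[#1:4@99 #3:8@101 #4:4@104 #5:9@105]
After op 9 [order #9] limit_sell(price=98, qty=4): fills=#7x#9:4@98; bids=[-] asks=[#1:4@99 #3:8@101 #4:4@104 #5:9@105]
After op 10 cancel(order #3): fills=none; bids=[-] asks=[#1:4@99 #4:4@104 #5:9@105]

Answer: 6@98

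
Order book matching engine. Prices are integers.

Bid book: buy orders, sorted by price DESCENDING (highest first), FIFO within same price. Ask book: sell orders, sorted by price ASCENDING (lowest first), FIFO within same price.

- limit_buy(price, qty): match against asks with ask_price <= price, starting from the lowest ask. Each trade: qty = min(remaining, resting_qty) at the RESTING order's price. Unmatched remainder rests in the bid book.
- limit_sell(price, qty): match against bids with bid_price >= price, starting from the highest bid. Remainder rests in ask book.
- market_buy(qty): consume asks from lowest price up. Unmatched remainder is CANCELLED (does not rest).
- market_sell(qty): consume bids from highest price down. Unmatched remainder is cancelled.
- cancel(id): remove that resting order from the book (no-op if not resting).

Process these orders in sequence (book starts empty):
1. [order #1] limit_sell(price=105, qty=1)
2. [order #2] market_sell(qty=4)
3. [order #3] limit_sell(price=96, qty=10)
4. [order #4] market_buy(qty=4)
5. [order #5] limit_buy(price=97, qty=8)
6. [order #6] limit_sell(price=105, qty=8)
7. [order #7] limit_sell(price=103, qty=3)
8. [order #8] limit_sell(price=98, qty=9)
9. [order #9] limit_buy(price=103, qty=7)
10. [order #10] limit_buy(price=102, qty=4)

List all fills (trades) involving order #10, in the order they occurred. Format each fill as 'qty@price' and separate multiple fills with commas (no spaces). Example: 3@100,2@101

Answer: 2@98

Derivation:
After op 1 [order #1] limit_sell(price=105, qty=1): fills=none; bids=[-] asks=[#1:1@105]
After op 2 [order #2] market_sell(qty=4): fills=none; bids=[-] asks=[#1:1@105]
After op 3 [order #3] limit_sell(price=96, qty=10): fills=none; bids=[-] asks=[#3:10@96 #1:1@105]
After op 4 [order #4] market_buy(qty=4): fills=#4x#3:4@96; bids=[-] asks=[#3:6@96 #1:1@105]
After op 5 [order #5] limit_buy(price=97, qty=8): fills=#5x#3:6@96; bids=[#5:2@97] asks=[#1:1@105]
After op 6 [order #6] limit_sell(price=105, qty=8): fills=none; bids=[#5:2@97] asks=[#1:1@105 #6:8@105]
After op 7 [order #7] limit_sell(price=103, qty=3): fills=none; bids=[#5:2@97] asks=[#7:3@103 #1:1@105 #6:8@105]
After op 8 [order #8] limit_sell(price=98, qty=9): fills=none; bids=[#5:2@97] asks=[#8:9@98 #7:3@103 #1:1@105 #6:8@105]
After op 9 [order #9] limit_buy(price=103, qty=7): fills=#9x#8:7@98; bids=[#5:2@97] asks=[#8:2@98 #7:3@103 #1:1@105 #6:8@105]
After op 10 [order #10] limit_buy(price=102, qty=4): fills=#10x#8:2@98; bids=[#10:2@102 #5:2@97] asks=[#7:3@103 #1:1@105 #6:8@105]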